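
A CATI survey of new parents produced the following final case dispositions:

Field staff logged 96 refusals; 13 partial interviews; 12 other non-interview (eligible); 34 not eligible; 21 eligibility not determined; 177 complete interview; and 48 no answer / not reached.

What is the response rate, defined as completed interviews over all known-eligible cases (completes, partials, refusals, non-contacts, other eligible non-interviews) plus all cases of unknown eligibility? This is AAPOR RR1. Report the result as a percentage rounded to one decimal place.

48.2%

Numerator = 177
Denominator = 177 + 13 + 96 + 48 + 12 + 21 = 367
RR1 = 177 / 367 = 0.4823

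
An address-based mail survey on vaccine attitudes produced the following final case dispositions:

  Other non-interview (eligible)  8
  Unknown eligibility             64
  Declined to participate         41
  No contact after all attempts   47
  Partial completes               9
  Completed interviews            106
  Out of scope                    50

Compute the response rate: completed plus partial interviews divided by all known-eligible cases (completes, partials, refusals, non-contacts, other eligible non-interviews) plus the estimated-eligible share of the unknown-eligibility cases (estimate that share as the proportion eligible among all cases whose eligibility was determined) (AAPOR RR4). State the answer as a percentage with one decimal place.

Top → 106 + 9 = 115
Eligible (known) → 106 + 9 + 41 + 47 + 8 = 211
e = 211 / (211 + 50) = 211 / 261 = 0.8084
Eligible share of unknowns → 0.8084 × 64 = 51.74
Base → 211 + 51.74 = 262.74
RR4 = 115 / 262.74 = 0.4377

43.8%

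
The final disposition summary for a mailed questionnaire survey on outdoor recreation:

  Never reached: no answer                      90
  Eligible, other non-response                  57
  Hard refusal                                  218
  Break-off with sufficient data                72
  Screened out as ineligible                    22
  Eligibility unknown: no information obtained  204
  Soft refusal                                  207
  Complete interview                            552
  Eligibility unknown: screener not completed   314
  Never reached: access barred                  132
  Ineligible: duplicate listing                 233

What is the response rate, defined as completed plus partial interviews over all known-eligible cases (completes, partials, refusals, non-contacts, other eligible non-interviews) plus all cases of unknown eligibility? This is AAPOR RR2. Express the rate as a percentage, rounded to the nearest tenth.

33.8%

Refused = 218 + 207 = 425
Never reached = 90 + 132 = 222
Undetermined eligibility = 314 + 204 = 518
Ineligible = 22 + 233 = 255
Top → 552 + 72 = 624
Denom → 552 + 72 + 425 + 222 + 57 + 518 = 1846
RR2 = 624 / 1846 = 0.3380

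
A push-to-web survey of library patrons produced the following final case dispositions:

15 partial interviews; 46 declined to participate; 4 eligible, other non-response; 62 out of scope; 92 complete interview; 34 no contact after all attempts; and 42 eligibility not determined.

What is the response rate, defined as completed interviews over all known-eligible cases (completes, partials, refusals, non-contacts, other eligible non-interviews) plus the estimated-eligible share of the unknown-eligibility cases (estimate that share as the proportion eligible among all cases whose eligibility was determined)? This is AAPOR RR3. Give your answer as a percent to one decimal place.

41.3%

Top: 92
Determined eligible: 92 + 15 + 46 + 34 + 4 = 191
e = 191 / (191 + 62) = 191 / 253 = 0.7549
Estimated eligible among unknowns: 0.7549 × 42 = 31.71
Base: 191 + 31.71 = 222.71
RR3 = 92 / 222.71 = 0.4131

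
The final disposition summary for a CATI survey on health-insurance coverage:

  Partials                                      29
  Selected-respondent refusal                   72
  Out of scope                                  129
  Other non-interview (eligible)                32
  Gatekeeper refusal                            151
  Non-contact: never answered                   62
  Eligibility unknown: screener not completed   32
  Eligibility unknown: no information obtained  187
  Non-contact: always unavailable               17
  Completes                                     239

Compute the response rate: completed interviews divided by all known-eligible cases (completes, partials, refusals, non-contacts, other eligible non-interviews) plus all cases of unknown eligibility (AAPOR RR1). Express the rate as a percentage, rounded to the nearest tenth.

Refusals = 151 + 72 = 223
No answer / not reached = 62 + 17 = 79
Unknown if eligible = 32 + 187 = 219
Numerator = 239
Base = 239 + 29 + 223 + 79 + 32 + 219 = 821
RR1 = 239 / 821 = 0.2911

29.1%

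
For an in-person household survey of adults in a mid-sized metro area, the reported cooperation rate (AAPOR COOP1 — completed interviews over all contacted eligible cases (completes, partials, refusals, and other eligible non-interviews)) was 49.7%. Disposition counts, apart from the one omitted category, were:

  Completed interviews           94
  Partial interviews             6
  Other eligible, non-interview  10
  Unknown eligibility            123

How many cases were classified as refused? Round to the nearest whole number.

79

COOP1 = 94 / D = 0.497
D = 94 / 0.497 = 189.1
Remaining denominator categories sum to 110
refused = 189.1 − 110 ≈ 79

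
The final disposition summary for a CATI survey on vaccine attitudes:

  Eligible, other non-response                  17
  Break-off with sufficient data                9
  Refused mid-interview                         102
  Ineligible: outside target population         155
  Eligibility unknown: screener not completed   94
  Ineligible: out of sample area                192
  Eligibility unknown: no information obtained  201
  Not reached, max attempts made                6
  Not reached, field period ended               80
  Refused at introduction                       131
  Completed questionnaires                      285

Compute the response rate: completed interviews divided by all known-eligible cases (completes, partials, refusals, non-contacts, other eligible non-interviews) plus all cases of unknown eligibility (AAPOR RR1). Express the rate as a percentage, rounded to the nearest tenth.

30.8%

Declined to participate = 131 + 102 = 233
No contact after all attempts = 80 + 6 = 86
Unknown if eligible = 94 + 201 = 295
Ineligible = 155 + 192 = 347
Num = 285
Denom = 285 + 9 + 233 + 86 + 17 + 295 = 925
RR1 = 285 / 925 = 0.3081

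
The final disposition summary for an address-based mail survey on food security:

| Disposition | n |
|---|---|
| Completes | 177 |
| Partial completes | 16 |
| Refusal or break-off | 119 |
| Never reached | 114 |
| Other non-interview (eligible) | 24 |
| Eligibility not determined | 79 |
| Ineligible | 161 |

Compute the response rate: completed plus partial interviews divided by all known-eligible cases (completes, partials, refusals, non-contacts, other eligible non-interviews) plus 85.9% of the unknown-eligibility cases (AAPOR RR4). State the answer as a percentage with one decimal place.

Num: 177 + 16 = 193
Known eligible: 177 + 16 + 119 + 114 + 24 = 450
Eligible share of unknowns: 0.8590 × 79 = 67.86
Denominator: 450 + 67.86 = 517.86
RR4 = 193 / 517.86 = 0.3727

37.3%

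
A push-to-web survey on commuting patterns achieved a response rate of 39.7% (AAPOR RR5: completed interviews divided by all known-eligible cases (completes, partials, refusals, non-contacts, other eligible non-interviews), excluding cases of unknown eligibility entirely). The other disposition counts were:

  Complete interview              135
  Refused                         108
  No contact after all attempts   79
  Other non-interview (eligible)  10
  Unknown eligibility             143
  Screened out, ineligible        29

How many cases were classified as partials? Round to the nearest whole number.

RR5 = 135 / D = 0.397
D = 135 / 0.397 = 340.1
Remaining denominator categories sum to 332
partials = 340.1 − 332 ≈ 8

8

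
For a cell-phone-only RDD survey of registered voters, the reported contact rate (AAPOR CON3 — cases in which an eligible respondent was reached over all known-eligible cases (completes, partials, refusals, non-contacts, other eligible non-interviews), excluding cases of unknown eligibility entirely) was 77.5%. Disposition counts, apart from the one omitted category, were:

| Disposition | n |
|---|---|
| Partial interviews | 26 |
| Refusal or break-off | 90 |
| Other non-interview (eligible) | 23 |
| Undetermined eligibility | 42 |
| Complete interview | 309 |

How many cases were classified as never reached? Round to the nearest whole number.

130

Numerator → 309 + 26 + 90 + 23 = 448
CON3 = 448 / D = 0.775
D = 448 / 0.775 = 578.1
Rest of base = 448
never reached = 578.1 − 448 ≈ 130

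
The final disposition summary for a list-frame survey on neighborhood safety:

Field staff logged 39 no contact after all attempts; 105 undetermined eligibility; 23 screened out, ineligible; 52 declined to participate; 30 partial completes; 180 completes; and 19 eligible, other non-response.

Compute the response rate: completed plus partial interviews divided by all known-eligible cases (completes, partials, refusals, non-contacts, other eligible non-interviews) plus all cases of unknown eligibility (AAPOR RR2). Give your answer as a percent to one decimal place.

49.4%

Numerator: 180 + 30 = 210
Denom: 180 + 30 + 52 + 39 + 19 + 105 = 425
RR2 = 210 / 425 = 0.4941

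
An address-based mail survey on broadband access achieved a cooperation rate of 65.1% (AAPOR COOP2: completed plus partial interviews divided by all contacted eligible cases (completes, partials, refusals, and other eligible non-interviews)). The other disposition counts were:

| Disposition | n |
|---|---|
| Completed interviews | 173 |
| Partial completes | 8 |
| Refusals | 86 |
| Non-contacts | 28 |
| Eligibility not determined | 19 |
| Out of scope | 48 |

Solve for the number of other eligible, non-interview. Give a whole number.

Num = 173 + 8 = 181
COOP2 = 181 / D = 0.651
D = 181 / 0.651 = 278.0
Other denominator terms total 267
other eligible, non-interview = 278.0 − 267 ≈ 11

11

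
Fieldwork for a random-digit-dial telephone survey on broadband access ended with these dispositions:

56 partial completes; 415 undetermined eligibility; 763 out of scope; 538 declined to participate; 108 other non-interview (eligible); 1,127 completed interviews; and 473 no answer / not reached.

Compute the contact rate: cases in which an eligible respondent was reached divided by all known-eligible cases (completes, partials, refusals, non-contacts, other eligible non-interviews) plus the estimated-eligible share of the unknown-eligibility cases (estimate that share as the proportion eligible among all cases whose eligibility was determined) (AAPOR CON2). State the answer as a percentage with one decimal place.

Num → 1127 + 56 + 538 + 108 = 1829
Known eligible → 1127 + 56 + 538 + 473 + 108 = 2302
e = 2302 / (2302 + 763) = 2302 / 3065 = 0.7511
e × U → 0.7511 × 415 = 311.71
Base → 2302 + 311.71 = 2613.71
CON2 = 1829 / 2613.71 = 0.6998

70.0%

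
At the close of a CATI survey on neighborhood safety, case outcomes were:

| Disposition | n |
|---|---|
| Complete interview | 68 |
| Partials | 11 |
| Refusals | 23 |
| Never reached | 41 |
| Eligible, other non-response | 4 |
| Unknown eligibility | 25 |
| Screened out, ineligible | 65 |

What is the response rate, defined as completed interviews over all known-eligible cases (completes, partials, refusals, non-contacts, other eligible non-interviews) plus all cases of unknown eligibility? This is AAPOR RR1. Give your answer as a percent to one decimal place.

Top = 68
Denom = 68 + 11 + 23 + 41 + 4 + 25 = 172
RR1 = 68 / 172 = 0.3953

39.5%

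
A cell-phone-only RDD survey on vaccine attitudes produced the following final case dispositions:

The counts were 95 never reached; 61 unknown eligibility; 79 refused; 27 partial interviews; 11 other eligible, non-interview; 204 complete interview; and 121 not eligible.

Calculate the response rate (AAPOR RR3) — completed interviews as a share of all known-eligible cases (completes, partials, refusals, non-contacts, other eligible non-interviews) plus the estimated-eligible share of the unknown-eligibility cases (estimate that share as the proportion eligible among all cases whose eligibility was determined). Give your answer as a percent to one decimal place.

Num → 204
Determined eligible → 204 + 27 + 79 + 95 + 11 = 416
e = 416 / (416 + 121) = 416 / 537 = 0.7747
Estimated eligible among unknowns → 0.7747 × 61 = 47.26
Denom → 416 + 47.26 = 463.26
RR3 = 204 / 463.26 = 0.4404

44.0%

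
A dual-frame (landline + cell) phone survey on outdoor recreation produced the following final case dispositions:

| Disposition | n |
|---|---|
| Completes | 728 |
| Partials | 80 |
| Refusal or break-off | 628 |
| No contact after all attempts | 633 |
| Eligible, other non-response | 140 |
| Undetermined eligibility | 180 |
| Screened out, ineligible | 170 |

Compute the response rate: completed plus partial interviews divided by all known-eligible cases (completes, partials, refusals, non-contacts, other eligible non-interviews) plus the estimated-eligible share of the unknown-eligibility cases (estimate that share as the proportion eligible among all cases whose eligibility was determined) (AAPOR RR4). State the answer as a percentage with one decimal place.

34.0%

Top = 728 + 80 = 808
Determined eligible = 728 + 80 + 628 + 633 + 140 = 2209
e = 2209 / (2209 + 170) = 2209 / 2379 = 0.9285
Eligible share of unknowns = 0.9285 × 180 = 167.13
Denom = 2209 + 167.13 = 2376.13
RR4 = 808 / 2376.13 = 0.3400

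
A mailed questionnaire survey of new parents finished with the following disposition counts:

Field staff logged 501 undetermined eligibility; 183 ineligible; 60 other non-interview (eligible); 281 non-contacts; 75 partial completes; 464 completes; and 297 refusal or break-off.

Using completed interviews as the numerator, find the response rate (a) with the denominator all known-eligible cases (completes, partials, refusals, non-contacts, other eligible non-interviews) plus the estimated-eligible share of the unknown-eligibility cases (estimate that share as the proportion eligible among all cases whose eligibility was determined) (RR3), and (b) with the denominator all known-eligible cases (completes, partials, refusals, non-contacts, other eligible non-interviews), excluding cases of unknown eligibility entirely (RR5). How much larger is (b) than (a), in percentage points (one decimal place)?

10.6

Numerator: 464
Known eligible: 464 + 75 + 297 + 281 + 60 = 1177
e = 1177 / (1177 + 183) = 1177 / 1360 = 0.8654
e × U: 0.8654 × 501 = 433.57
Denominator: 1177 + 433.57 = 1610.57
RR3 = 464 / 1610.57 = 0.2881
Denominator: 464 + 75 + 297 + 281 + 60 = 1177
RR5 = 464 / 1177 = 0.3942
Difference = 39.42 − 28.81 = 10.61 percentage points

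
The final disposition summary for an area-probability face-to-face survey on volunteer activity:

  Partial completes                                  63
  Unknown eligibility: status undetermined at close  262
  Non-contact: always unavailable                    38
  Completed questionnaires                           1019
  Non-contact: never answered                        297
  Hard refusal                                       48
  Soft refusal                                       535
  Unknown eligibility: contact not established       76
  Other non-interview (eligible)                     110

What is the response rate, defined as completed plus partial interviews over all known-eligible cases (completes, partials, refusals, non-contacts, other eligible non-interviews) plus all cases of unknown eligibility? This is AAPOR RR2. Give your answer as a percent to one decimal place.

Refusals = 48 + 535 = 583
Non-contacts = 297 + 38 = 335
Undetermined eligibility = 76 + 262 = 338
Numerator: 1019 + 63 = 1082
Denominator: 1019 + 63 + 583 + 335 + 110 + 338 = 2448
RR2 = 1082 / 2448 = 0.4420

44.2%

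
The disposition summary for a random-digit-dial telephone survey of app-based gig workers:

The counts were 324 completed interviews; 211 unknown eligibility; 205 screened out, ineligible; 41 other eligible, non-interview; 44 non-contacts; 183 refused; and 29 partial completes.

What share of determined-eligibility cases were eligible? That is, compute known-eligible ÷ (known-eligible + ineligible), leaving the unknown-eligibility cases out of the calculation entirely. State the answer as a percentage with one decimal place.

75.2%

Determined eligible: 324 + 29 + 183 + 44 + 41 = 621
e = 621 / (621 + 205) = 621 / 826 = 0.7518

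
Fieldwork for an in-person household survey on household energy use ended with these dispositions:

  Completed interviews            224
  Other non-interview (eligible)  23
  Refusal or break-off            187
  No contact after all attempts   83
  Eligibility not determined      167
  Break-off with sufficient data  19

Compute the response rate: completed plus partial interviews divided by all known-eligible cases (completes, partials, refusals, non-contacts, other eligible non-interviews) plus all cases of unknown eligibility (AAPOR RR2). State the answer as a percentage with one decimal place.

34.6%

Num = 224 + 19 = 243
Denom = 224 + 19 + 187 + 83 + 23 + 167 = 703
RR2 = 243 / 703 = 0.3457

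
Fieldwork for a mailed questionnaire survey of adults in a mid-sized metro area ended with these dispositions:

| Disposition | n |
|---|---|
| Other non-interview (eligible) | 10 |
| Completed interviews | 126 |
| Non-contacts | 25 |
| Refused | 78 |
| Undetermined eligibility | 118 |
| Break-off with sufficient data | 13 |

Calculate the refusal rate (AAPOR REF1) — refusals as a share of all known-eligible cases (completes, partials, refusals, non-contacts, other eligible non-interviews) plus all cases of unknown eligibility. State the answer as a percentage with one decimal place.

21.1%

Numerator: 78
Base: 126 + 13 + 78 + 25 + 10 + 118 = 370
REF1 = 78 / 370 = 0.2108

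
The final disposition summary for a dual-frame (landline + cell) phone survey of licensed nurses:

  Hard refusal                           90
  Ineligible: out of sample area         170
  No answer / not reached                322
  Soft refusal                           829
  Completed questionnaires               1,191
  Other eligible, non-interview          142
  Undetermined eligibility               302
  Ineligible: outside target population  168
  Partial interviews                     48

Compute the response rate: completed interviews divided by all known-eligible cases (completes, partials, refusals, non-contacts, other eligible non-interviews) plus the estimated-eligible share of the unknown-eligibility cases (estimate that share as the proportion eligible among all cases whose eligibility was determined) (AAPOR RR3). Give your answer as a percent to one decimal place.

Refused = 90 + 829 = 919
Ineligible = 168 + 170 = 338
Numerator: 1191
Known eligible: 1191 + 48 + 919 + 322 + 142 = 2622
e = 2622 / (2622 + 338) = 2622 / 2960 = 0.8858
e × U: 0.8858 × 302 = 267.51
Denominator: 2622 + 267.51 = 2889.51
RR3 = 1191 / 2889.51 = 0.4122

41.2%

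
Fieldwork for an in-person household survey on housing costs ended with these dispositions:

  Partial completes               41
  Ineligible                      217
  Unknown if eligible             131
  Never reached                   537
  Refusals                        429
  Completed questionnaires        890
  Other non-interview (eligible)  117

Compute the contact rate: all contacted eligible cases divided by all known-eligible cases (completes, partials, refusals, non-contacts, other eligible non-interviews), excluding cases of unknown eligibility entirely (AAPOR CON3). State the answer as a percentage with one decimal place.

73.3%

Numerator = 890 + 41 + 429 + 117 = 1477
Denominator = 890 + 41 + 429 + 537 + 117 = 2014
CON3 = 1477 / 2014 = 0.7334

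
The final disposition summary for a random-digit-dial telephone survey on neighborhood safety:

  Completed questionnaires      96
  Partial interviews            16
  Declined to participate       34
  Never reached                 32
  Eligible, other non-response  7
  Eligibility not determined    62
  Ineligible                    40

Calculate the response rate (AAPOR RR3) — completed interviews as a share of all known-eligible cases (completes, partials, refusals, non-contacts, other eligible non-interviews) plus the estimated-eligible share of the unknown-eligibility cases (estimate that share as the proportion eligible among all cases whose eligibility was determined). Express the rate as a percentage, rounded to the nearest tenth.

Numerator = 96
Eligible (known) = 96 + 16 + 34 + 32 + 7 = 185
e = 185 / (185 + 40) = 185 / 225 = 0.8222
e × U = 0.8222 × 62 = 50.98
Denom = 185 + 50.98 = 235.98
RR3 = 96 / 235.98 = 0.4068

40.7%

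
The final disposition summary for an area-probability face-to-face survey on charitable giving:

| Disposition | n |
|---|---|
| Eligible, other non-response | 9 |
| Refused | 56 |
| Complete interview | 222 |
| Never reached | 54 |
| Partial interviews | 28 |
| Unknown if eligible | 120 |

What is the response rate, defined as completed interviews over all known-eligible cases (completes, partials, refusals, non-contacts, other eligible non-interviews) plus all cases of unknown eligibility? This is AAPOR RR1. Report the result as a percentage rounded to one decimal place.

45.4%

Numerator = 222
Denom = 222 + 28 + 56 + 54 + 9 + 120 = 489
RR1 = 222 / 489 = 0.4540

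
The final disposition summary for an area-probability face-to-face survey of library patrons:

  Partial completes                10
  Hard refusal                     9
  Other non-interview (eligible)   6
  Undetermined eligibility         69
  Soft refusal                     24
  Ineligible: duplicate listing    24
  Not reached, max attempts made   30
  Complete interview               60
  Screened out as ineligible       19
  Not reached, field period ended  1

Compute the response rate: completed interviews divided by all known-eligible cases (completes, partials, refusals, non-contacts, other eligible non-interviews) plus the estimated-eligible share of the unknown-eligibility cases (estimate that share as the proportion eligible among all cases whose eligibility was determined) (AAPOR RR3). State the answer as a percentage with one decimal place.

Refusal or break-off = 9 + 24 = 33
No answer / not reached = 1 + 30 = 31
Out of scope = 19 + 24 = 43
Top: 60
Eligible (known): 60 + 10 + 33 + 31 + 6 = 140
e = 140 / (140 + 43) = 140 / 183 = 0.7650
Eligible share of unknowns: 0.7650 × 69 = 52.79
Denominator: 140 + 52.79 = 192.79
RR3 = 60 / 192.79 = 0.3112

31.1%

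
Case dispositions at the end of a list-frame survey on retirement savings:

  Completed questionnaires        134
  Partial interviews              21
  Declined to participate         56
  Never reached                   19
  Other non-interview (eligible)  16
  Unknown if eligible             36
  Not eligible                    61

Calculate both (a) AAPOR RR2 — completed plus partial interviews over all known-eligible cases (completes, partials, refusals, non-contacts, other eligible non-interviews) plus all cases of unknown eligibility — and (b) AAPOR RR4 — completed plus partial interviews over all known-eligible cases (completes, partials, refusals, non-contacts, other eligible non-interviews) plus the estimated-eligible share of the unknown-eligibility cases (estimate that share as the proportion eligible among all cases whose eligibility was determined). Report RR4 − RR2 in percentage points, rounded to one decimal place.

Numerator: 134 + 21 = 155
Base: 134 + 21 + 56 + 19 + 16 + 36 = 282
RR2 = 155 / 282 = 0.5496
Determined eligible: 134 + 21 + 56 + 19 + 16 = 246
e = 246 / (246 + 61) = 246 / 307 = 0.8013
Eligible share of unknowns: 0.8013 × 36 = 28.85
Base: 246 + 28.85 = 274.85
RR4 = 155 / 274.85 = 0.5639
Difference = 56.39 − 54.96 = 1.43 percentage points

1.4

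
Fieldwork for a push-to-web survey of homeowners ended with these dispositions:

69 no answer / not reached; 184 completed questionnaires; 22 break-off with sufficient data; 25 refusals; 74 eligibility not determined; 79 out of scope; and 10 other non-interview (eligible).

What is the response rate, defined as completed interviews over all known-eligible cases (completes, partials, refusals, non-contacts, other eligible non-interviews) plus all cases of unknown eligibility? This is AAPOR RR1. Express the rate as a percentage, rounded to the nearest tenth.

Top = 184
Denom = 184 + 22 + 25 + 69 + 10 + 74 = 384
RR1 = 184 / 384 = 0.4792

47.9%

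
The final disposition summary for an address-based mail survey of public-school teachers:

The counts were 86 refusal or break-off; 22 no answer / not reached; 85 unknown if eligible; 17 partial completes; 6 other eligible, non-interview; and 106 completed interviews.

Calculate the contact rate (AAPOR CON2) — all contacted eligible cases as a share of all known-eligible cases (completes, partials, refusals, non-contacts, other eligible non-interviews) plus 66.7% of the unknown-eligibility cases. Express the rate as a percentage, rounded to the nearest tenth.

Top: 106 + 17 + 86 + 6 = 215
Eligible (known): 106 + 17 + 86 + 22 + 6 = 237
e × U: 0.6670 × 85 = 56.70
Base: 237 + 56.70 = 293.70
CON2 = 215 / 293.70 = 0.7320

73.2%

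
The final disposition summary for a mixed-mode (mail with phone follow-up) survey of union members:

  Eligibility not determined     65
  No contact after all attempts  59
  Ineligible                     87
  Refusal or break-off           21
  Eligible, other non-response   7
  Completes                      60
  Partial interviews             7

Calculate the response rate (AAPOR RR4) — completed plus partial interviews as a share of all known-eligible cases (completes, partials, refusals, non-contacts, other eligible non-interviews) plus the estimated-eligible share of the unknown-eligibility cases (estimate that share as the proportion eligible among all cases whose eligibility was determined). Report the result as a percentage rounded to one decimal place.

34.3%

Top: 60 + 7 = 67
Eligible (known): 60 + 7 + 21 + 59 + 7 = 154
e = 154 / (154 + 87) = 154 / 241 = 0.6390
e × U: 0.6390 × 65 = 41.54
Base: 154 + 41.54 = 195.54
RR4 = 67 / 195.54 = 0.3426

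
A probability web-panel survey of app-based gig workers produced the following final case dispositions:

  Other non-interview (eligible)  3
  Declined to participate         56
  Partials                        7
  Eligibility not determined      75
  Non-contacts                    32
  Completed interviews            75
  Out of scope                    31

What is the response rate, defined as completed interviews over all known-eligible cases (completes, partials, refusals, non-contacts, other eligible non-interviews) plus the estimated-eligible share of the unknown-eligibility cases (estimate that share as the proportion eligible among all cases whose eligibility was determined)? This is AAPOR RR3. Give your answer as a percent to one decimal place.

31.7%

Num = 75
Determined eligible = 75 + 7 + 56 + 32 + 3 = 173
e = 173 / (173 + 31) = 173 / 204 = 0.8480
Estimated eligible among unknowns = 0.8480 × 75 = 63.60
Base = 173 + 63.60 = 236.60
RR3 = 75 / 236.60 = 0.3170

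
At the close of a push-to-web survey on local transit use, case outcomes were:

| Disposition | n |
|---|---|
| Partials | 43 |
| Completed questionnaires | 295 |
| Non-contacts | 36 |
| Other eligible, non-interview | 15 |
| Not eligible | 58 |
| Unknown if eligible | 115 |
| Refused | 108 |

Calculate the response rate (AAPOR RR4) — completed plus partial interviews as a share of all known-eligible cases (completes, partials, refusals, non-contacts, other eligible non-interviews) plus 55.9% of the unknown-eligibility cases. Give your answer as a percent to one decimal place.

60.2%

Num → 295 + 43 = 338
Eligible (known) → 295 + 43 + 108 + 36 + 15 = 497
Estimated eligible among unknowns → 0.5590 × 115 = 64.29
Denominator → 497 + 64.29 = 561.29
RR4 = 338 / 561.29 = 0.6022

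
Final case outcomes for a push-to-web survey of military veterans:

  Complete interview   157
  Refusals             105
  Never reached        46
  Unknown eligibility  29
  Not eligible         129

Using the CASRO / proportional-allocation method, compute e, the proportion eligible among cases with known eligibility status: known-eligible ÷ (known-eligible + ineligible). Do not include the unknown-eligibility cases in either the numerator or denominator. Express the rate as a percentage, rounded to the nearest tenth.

Known eligible = 157 + 105 + 46 = 308
e = 308 / (308 + 129) = 308 / 437 = 0.7048

70.5%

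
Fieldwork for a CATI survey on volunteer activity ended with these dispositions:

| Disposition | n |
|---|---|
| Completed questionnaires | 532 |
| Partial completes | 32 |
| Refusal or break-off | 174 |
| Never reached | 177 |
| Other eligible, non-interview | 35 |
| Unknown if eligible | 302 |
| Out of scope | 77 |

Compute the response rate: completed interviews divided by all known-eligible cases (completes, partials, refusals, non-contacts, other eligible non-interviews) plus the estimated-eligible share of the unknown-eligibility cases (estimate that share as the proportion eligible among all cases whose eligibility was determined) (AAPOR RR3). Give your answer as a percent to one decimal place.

Top → 532
Determined eligible → 532 + 32 + 174 + 177 + 35 = 950
e = 950 / (950 + 77) = 950 / 1027 = 0.9250
Eligible share of unknowns → 0.9250 × 302 = 279.35
Base → 950 + 279.35 = 1229.35
RR3 = 532 / 1229.35 = 0.4327

43.3%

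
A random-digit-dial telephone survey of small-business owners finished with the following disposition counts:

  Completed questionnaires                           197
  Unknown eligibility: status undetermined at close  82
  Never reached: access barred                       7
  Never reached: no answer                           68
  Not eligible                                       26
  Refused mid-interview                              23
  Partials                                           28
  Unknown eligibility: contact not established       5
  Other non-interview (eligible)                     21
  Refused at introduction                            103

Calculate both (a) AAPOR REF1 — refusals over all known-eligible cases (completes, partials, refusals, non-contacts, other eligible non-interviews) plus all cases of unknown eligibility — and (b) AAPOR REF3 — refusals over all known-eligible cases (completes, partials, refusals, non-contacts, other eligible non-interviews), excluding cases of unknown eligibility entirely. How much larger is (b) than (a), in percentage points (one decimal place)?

4.6

Declined to participate = 103 + 23 = 126
No contact after all attempts = 68 + 7 = 75
Unknown if eligible = 5 + 82 = 87
Numerator: 126
Denominator: 197 + 28 + 126 + 75 + 21 + 87 = 534
REF1 = 126 / 534 = 0.2360
Denominator: 197 + 28 + 126 + 75 + 21 = 447
REF3 = 126 / 447 = 0.2819
Difference = 28.19 − 23.60 = 4.59 percentage points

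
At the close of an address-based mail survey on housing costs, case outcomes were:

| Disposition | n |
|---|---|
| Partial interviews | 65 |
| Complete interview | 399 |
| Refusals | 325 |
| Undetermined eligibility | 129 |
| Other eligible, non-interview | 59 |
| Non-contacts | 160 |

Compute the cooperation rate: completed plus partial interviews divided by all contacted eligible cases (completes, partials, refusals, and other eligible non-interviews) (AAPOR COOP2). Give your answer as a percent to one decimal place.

54.7%

Numerator → 399 + 65 = 464
Denominator → 399 + 65 + 325 + 59 = 848
COOP2 = 464 / 848 = 0.5472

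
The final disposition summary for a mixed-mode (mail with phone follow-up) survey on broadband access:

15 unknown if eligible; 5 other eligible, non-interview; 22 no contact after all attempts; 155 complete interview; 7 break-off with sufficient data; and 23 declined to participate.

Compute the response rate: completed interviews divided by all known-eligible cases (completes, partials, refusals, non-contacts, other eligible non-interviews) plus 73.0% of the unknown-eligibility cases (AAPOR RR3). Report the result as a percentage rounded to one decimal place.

Numerator → 155
Determined eligible → 155 + 7 + 23 + 22 + 5 = 212
e × U → 0.7300 × 15 = 10.95
Base → 212 + 10.95 = 222.95
RR3 = 155 / 222.95 = 0.6952

69.5%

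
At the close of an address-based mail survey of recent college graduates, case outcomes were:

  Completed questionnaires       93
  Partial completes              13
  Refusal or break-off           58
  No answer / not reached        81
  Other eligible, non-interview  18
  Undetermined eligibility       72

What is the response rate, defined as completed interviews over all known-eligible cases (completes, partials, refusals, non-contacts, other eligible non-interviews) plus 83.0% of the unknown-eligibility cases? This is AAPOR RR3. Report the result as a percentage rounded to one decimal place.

28.8%

Top → 93
Known eligible → 93 + 13 + 58 + 81 + 18 = 263
e × U → 0.8300 × 72 = 59.76
Denom → 263 + 59.76 = 322.76
RR3 = 93 / 322.76 = 0.2881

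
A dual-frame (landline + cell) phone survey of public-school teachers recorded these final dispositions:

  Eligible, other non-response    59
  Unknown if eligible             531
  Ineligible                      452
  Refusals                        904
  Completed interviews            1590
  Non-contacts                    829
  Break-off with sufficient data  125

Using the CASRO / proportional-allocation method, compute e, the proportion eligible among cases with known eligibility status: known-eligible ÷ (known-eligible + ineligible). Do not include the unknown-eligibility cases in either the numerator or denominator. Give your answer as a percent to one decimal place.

88.6%

Eligible (known) = 1590 + 125 + 904 + 829 + 59 = 3507
e = 3507 / (3507 + 452) = 3507 / 3959 = 0.8858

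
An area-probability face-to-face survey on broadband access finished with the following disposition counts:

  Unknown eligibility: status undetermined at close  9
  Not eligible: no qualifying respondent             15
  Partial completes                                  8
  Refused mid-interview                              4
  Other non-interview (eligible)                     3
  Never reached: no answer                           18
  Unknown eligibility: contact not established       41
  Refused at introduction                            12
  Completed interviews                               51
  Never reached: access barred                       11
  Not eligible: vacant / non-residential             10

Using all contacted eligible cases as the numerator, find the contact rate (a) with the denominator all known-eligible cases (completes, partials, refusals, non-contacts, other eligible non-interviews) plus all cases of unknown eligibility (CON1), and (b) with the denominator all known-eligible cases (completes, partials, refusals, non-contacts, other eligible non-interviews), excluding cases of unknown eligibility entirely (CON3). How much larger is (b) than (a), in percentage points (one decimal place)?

Refusal or break-off = 12 + 4 = 16
Non-contacts = 18 + 11 = 29
Eligibility not determined = 41 + 9 = 50
Ineligible = 15 + 10 = 25
Num: 51 + 8 + 16 + 3 = 78
Base: 51 + 8 + 16 + 29 + 3 + 50 = 157
CON1 = 78 / 157 = 0.4968
Base: 51 + 8 + 16 + 29 + 3 = 107
CON3 = 78 / 107 = 0.7290
Difference = 72.90 − 49.68 = 23.22 percentage points

23.2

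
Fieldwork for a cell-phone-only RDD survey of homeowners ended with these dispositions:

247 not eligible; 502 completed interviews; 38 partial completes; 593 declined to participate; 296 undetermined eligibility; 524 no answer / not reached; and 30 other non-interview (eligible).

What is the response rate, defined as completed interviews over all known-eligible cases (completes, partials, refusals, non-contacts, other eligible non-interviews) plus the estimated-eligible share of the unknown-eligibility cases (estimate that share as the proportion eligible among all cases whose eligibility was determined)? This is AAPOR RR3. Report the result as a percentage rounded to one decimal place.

25.8%

Numerator = 502
Known eligible = 502 + 38 + 593 + 524 + 30 = 1687
e = 1687 / (1687 + 247) = 1687 / 1934 = 0.8723
Estimated eligible among unknowns = 0.8723 × 296 = 258.20
Base = 1687 + 258.20 = 1945.20
RR3 = 502 / 1945.20 = 0.2581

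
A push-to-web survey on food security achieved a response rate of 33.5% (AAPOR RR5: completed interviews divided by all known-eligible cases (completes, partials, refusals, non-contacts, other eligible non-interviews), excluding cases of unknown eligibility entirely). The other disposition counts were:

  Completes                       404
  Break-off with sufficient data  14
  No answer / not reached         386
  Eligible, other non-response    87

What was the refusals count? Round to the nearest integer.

RR5 = 404 / D = 0.335
D = 404 / 0.335 = 1206.0
Remaining denominator categories sum to 891
refusals = 1206.0 − 891 ≈ 315

315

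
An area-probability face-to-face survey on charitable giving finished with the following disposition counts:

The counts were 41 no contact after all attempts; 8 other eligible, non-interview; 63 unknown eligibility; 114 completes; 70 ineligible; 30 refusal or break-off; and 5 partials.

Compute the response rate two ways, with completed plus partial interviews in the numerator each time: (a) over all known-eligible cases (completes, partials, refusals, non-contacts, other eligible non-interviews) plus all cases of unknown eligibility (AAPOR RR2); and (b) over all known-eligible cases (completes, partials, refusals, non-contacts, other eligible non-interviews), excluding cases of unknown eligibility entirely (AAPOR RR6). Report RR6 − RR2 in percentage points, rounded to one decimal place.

14.5

Num: 114 + 5 = 119
Base: 114 + 5 + 30 + 41 + 8 + 63 = 261
RR2 = 119 / 261 = 0.4559
Base: 114 + 5 + 30 + 41 + 8 = 198
RR6 = 119 / 198 = 0.6010
Difference = 60.10 − 45.59 = 14.51 percentage points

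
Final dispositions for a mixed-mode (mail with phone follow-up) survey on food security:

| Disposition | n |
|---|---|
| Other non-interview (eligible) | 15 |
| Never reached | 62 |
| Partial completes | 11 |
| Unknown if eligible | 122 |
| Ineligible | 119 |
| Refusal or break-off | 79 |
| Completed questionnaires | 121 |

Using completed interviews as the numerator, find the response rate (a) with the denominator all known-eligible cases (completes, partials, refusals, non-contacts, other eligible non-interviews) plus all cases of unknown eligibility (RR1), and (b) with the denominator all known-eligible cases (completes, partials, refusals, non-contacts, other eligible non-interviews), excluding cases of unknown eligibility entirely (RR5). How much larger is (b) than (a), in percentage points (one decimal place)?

Num → 121
Base → 121 + 11 + 79 + 62 + 15 + 122 = 410
RR1 = 121 / 410 = 0.2951
Base → 121 + 11 + 79 + 62 + 15 = 288
RR5 = 121 / 288 = 0.4201
Difference = 42.01 − 29.51 = 12.50 percentage points

12.5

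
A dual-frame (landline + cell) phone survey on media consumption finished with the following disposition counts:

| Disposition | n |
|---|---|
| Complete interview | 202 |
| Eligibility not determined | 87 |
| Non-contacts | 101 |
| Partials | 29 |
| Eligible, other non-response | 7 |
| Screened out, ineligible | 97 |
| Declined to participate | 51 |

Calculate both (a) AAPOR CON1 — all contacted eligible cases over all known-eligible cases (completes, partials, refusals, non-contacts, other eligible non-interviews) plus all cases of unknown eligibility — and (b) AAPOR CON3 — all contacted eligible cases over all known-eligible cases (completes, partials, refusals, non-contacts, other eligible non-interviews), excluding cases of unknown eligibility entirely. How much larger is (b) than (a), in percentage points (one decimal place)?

Top → 202 + 29 + 51 + 7 = 289
Base → 202 + 29 + 51 + 101 + 7 + 87 = 477
CON1 = 289 / 477 = 0.6059
Base → 202 + 29 + 51 + 101 + 7 = 390
CON3 = 289 / 390 = 0.7410
Difference = 74.10 − 60.59 = 13.51 percentage points

13.5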